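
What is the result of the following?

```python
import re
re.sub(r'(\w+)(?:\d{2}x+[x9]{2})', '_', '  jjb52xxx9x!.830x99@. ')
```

Every occurrence is swapped for '_'.

'  _!._@. '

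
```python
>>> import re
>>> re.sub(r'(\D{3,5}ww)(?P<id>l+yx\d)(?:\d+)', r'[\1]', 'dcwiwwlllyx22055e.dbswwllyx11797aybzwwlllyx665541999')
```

Each match is replaced using the text its own group 1 captured.

'[dcwiww][e.dbsww][aybzww]'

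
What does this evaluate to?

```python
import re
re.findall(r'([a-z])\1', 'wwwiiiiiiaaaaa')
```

A backreference is literal: `\1` must see the identical characters the first group matched.
Walking the string: at [0:2] match 'ww', group 1 = 'w'; at [3:5] match 'ii', group 1 = 'i'; at [5:7] match 'ii', group 1 = 'i'; at [7:9] match 'ii', group 1 = 'i'; at [9:11] match 'aa', group 1 = 'a'; ….
With a single group, `findall` returns only what that group captured — 6 items.

['w', 'i', 'i', 'i', 'a', 'a']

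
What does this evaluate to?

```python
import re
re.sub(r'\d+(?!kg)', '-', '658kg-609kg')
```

'-8kg--9kg'

A negative assertion filters positions out without eating any characters.
Matches: at [0:2] → '65'; at [6:8] → '60'.
`sub` substitutes '-' at each match site.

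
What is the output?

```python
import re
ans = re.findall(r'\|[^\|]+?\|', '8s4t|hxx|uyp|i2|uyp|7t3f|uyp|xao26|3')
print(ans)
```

['|hxx|', '|i2|', '|7t3f|', '|xao26|']

Since nothing is captured, `findall` lists the 4 matched substrings directly.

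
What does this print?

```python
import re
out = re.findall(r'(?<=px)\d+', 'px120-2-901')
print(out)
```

Because the assertion is zero-width, the text it checks is not consumed and won't appear in the result.
Scanning left to right: at [2:5] → '120'.
No capturing groups, so `findall` returns the 1 full match string.

['120']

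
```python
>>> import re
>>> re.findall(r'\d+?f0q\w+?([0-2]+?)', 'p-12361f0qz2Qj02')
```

Pattern: one or more of a digit (lazy); then the literal 'f0q', then one or more of a word character (lazy); then one or more of a character in [0-2] (lazy) (captured).
`findall` collects group 1 from the one match (1 total).

['2']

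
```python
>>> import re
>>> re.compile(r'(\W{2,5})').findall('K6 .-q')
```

Pattern: 2 to 5 of a non-word character (captured).
Walking the string: at [2:5] match ' .-', group 1 = ' .-'.
One capturing group, so `findall` returns just the captured substring from the one match — 1 in all.

[' .-']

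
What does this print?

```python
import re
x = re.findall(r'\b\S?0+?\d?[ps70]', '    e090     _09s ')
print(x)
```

['e090', '_09s']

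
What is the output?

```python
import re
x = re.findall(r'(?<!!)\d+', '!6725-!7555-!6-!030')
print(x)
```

['725', '555', '30']

A negative assertion filters positions out without eating any characters.
Walking the string: at [2:5] → '725'; at [8:11] → '555'; at [17:19] → '30'.
No capturing groups, so `findall` returns the 3 full match strings.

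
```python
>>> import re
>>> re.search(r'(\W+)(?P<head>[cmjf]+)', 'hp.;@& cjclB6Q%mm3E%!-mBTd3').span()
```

Pattern: one or more of a non-word character (captured); then one or more of one of [cmjf] (captured as 'head').
The match spans [2:10] → '.;@& cjc'.

(2, 10)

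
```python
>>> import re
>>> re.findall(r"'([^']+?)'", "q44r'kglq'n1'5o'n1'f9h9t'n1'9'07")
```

Because there's exactly one group, `findall` drops the full match and keeps group 1 from each hit.

['kglq', '5o', 'f9h9t', '9']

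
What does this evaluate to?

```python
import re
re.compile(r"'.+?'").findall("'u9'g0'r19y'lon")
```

["'u9'", "'r19y'"]

A `+?`/`*?`/`{m,n}?` starts at its minimum and grows only as far as needed for what follows to match.
Matches: at [0:4] → "'u9'"; at [6:12] → "'r19y'".
`findall` yields the raw match text (2 of them) because the pattern has no groups.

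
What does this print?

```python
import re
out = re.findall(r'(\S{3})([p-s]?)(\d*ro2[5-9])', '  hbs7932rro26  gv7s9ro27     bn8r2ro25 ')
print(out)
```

With 3 capturing groups, `findall` returns a 3-tuple per match.

[('932', 'r', 'ro26'), ('gv7', 's', '9ro27'), ('bn8', 'r', '2ro25')]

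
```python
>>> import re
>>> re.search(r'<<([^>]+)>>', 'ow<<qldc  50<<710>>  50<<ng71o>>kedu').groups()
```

The match spans [2:19] → '<<qldc  50<<710>>'.
Captured: group 1 = 'qldc  50<<710'.

('qldc  50<<710',)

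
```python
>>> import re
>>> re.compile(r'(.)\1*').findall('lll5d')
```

['l', '5', 'd']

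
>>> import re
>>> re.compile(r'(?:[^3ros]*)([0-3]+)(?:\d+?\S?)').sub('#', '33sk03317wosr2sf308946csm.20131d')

'##osr2s#46cs#'

The pattern matches zero or more of any character except [3ros] (non-capturing group); then one or more of a character in [0-3] (captured); then one or more of a digit (lazy), then optionally a non-whitespace character (non-capturing group).
`sub` substitutes '#' at each match site.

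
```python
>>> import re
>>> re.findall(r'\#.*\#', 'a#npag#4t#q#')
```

['#npag#4t#q#']

Matches: at [1:12] → '#npag#4t#q#'.
`findall` yields the raw match text (1 of them) because the pattern has no groups.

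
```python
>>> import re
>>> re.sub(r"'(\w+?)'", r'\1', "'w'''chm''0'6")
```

"w'chm06"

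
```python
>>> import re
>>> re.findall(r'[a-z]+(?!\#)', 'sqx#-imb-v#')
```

The negative lookaround is zero-width — it rules out positions where the adjacent text would match, without consuming anything.
No capturing groups, so `findall` returns the 2 full match strings.

['sq', 'imb']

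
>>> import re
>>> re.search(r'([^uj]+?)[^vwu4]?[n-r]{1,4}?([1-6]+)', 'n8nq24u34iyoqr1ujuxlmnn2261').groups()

The match spans [0:6] → 'n8nq24'.
Captured: group 1 = 'n', group 2 = '24'.

('n', '24')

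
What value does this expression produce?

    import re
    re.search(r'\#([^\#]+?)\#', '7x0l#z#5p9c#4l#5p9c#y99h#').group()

`re.search` scans for the first position where the pattern succeeds.
The match spans [4:7] → '#z#'.
Captured: group 1 = 'z'.

'#z#'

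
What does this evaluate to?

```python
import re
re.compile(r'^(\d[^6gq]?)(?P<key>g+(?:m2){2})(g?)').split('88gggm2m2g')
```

['', '88', 'gggm2m2', 'g', '']

The pattern matches anchored at the start of the string; then a digit, then optionally any character except [6gq] (captured); then one or more of the literal 'g', then the literal 'm2' repeated 2 times (captured as 'key'); then optionally a literal 'g' (captured).
Because the pattern has a capturing group, `split` also inserts each captured text between the pieces.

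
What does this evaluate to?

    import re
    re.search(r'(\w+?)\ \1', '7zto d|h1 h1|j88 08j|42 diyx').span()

(7, 12)

`\1` is not a pattern — it's the concrete string captured by group 1, re-applied verbatim.
`re.search` tries every starting position until one works.
The match spans [7:12] → 'h1 h1'.
Captured: group 1 = 'h1'.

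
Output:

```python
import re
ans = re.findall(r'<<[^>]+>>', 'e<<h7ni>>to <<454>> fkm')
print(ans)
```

['<<h7ni>>', '<<454>>']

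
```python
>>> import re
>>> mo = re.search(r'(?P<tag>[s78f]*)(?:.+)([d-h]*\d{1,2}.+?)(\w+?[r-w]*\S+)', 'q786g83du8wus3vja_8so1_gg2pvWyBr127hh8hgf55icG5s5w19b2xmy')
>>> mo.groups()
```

The match spans [0:57] → 'q786g83du8wus3vja_8so1_gg2pvWyBr127hh8hgf55icG5s5w19b2xmy'.
Captured: group 1 = '', group 2 = '2x', group 3 = 'my'.

('', '2x', 'my')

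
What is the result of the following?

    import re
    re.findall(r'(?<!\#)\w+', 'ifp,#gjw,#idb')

Because the assertion is negative and zero-width, positions next to the forbidden text are skipped.
Walking the string: at [0:3] → 'ifp'; at [6:8] → 'jw'; at [11:13] → 'db'.
`findall` yields the raw match text (3 of them) because the pattern has no groups.

['ifp', 'jw', 'db']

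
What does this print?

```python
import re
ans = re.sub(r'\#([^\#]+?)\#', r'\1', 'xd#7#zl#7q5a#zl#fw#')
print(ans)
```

Matches: at [2:5] → '#7#'; at [7:13] → '#7q5a#'; at [15:19] → '#fw#'.
The replacement refers to a captured group, so each match is rewritten using its own captured text.

xd7zl7q5azlfw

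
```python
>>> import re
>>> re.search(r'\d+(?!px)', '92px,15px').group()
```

A negative assertion filters positions out without eating any characters.
The match spans [0:1] → '9'.

'9'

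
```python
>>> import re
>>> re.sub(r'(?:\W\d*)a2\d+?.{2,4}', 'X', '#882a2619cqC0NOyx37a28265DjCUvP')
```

'XC0NOyx37a28265DjCUvP'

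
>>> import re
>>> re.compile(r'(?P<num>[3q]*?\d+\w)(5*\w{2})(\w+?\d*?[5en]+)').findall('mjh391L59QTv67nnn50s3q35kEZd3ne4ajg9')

[('391L', '59Q', 'Tv67nnn5'), ('0s', '3q', '35')]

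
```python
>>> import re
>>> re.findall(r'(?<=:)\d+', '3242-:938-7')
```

['938']

The positive lookaround only admits positions where the adjacent text matches; those characters stay outside the span.
Walking the string: at [6:9] → '938'.
With no groups in the pattern, `findall` gives back each whole match — 1 here.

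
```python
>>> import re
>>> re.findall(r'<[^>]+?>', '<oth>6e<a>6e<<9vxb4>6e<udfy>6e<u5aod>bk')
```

['<oth>', '<a>', '<<9vxb4>', '<udfy>', '<u5aod>']

Scanning left to right: at [0:5] → '<oth>'; at [7:10] → '<a>'; at [12:20] → '<<9vxb4>'; at [22:28] → '<udfy>'; at [30:37] → '<u5aod>'.
`findall` yields the raw match text (5 of them) because the pattern has no groups.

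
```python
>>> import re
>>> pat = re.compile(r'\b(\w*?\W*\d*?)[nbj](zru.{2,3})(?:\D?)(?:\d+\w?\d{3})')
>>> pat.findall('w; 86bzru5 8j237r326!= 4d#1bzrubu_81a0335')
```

[('w; 86', 'zru5 8'), ('4d#1', 'zrubu_')]

This matches a word boundary (`\b`, zero-width); then zero or more of a word character (lazy), then zero or more of a non-word character, then zero or more of a digit (lazy) (captured); then one of [nbj]; then the literal 'zru', then 2 to 3 of any character (captured); then optionally a non-digit (non-capturing group); then one or more of a digit, then optionally a word character, then exactly 3 of a digit (non-capturing group).
Scanning left to right: at [0:20] match 'w; 86bzru5 8j237r326', groups = ('w; 86', 'zru5 8'); at [23:40] match '4d#1bzrubu_81a033', groups = ('4d#1', 'zrubu_').
With 2 capturing groups, `findall` returns a 2-tuple per match.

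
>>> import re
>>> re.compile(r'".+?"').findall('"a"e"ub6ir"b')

['"a"', '"ub6ir"']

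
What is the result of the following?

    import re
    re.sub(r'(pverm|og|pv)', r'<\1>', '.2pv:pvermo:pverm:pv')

'.2<pv>:<pverm>o:<pverm>:<pv>'

Branches in `(...|...)` are attempted left-to-right; the first branch that allows the whole pattern to succeed is taken.
The replacement refers to a captured group, so each match is rewritten using its own captured text.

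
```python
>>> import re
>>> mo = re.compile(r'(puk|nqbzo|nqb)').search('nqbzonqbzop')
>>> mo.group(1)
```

'nqbzo'

The match spans [0:5] → 'nqbzo'.
Captured: group 1 = 'nqbzo'.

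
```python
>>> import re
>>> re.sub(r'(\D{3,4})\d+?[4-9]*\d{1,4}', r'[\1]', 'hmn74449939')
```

'[hmn]'

Pattern: 3 to 4 of a non-digit (captured); then one or more of a digit (lazy); then zero or more of a character in [4-9], then 1 to 4 of a digit.
The replacement refers to a captured group, so each match is rewritten using its own captured text.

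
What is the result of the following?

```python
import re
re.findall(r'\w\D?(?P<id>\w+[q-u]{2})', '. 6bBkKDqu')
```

['BkKDqu']

Because there's exactly one group, `findall` drops the full match and keeps group 1 from the one hit.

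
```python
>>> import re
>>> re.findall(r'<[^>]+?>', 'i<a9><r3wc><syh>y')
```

['<a9>', '<r3wc>', '<syh>']

Since nothing is captured, `findall` lists the 3 matched substrings directly.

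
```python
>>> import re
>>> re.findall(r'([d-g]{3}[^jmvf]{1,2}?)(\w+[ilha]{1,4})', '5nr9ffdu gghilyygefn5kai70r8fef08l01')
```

[('ffdu ', 'gghilyygefn5kai70r8fef08l')]

Pattern: exactly 3 of a character in [d-g], then 1 to 2 of any character except [jmvf] (lazy) (captured); then one or more of a word character, then 1 to 4 of one of [ilha] (captured).
Scanning left to right: at [4:34] match 'ffdu gghilyygefn5kai70r8fef08l', groups = ('ffdu ', 'gghilyygefn5kai70r8fef08l').
Multiple groups make `findall` return tuples — one 2-tuple for the one match.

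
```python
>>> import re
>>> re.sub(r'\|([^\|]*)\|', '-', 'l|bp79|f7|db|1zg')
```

'l-f7-1zg'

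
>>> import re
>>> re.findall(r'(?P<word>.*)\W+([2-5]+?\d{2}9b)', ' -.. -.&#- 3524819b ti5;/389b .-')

[(' -.. -.&#-', '3524819b')]

This matches zero or more of any character (captured as 'word'); then one or more of a non-word character; then one or more of a character in [2-5] (lazy), then exactly 2 of a digit, then the literal '9b' (captured).
Walking the string: at [0:19] match ' -.. -.&#- 3524819b', groups = (' -.. -.&#-', '3524819b').
With 2 capturing groups, `findall` returns a 2-tuple per match.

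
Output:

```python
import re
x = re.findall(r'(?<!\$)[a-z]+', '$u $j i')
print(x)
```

Because the assertion is negative and zero-width, positions next to the forbidden text are skipped.
Matches: at [6:7] → 'i'.
No capturing groups, so `findall` returns the 1 full match string.

['i']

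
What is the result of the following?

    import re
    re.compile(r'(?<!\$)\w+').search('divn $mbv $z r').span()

(0, 4)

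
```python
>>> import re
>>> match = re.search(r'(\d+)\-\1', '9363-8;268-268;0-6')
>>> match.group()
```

A backreference is literal: `\1` must see the identical characters the first group matched.
`re.search` scans for the first position where the pattern succeeds.
The match spans [7:14] → '268-268'.
Captured: group 1 = '268'.

'268-268'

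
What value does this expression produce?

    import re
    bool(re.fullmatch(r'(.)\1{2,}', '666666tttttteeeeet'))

`\1` has to match the exact text group 1 already captured.
`re.fullmatch` requires the pattern to consume the entire string.
Here the pattern can't cover the whole string, so the call returns None, and `bool(None)` is False.

False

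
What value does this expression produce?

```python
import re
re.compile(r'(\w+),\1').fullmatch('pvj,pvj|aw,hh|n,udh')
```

`fullmatch` succeeds only if the pattern covers the string from start to end.
Here the string isn't matched end-to-end, so the call returns None.

None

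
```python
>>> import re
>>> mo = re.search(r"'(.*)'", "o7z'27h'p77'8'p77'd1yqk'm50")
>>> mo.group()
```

"'27h'p77'8'p77'd1yqk'"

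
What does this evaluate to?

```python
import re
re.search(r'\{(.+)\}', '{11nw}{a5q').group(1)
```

`re.search` scans for the first position where the pattern succeeds.
The match spans [0:6] → '{11nw}'.
Captured: group 1 = '11nw'.

'11nw'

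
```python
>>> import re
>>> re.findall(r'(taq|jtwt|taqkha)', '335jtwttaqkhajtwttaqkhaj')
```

The regex engine tests alternatives in the order written; an earlier branch that matches wins even if a later one would match more.
Matches: at [3:7] match 'jtwt', group 1 = 'jtwt'; at [7:10] match 'taq', group 1 = 'taq'; at [13:17] match 'jtwt', group 1 = 'jtwt'; at [17:20] match 'taq', group 1 = 'taq'.
One capturing group, so `findall` returns just the captured substring from each match — 4 in all.

['jtwt', 'taq', 'jtwt', 'taq']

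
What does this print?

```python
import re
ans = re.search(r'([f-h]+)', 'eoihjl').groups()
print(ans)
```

The pattern matches one or more of a character in [f-h] (captured).
`re.search` scans for the first position where the pattern succeeds.
The match spans [3:4] → 'h'.
Captured: group 1 = 'h'.

('h',)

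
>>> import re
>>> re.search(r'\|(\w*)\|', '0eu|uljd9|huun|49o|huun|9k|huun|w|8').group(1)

'uljd9'

Unlike `match`, `search` isn't anchored — it looks for the pattern anywhere in the string.
The match spans [3:10] → '|uljd9|'.
Captured: group 1 = 'uljd9'.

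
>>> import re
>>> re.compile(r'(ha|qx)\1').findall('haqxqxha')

['qx']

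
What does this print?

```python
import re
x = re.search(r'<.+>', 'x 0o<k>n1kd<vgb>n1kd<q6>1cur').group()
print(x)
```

<k>n1kd<vgb>n1kd<q6>

The match spans [4:24] → '<k>n1kd<vgb>n1kd<q6>'.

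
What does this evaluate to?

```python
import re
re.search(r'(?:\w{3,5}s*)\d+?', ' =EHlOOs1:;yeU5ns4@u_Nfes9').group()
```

This matches 3 to 5 of a word character, then zero or more of a literal 's' (non-capturing group); then one or more of a digit (lazy).
`re.search` scans for the first position where the pattern succeeds.
The match spans [2:9] → 'EHlOOs1'.

'EHlOOs1'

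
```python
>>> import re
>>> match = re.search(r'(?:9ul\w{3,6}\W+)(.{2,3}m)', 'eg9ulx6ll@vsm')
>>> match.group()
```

This matches the literal '9ul', then 3 to 6 of a word character, then one or more of a non-word character (non-capturing group); then 2 to 3 of any character, then a literal 'm' (captured).
`search` walks the string left to right and returns the first match it finds.
The match spans [2:13] → '9ulx6ll@vsm'.
Captured: group 1 = 'vsm'.

'9ulx6ll@vsm'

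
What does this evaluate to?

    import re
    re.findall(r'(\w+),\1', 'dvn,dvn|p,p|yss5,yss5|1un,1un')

['dvn', 'p', 'yss5', '1un']

`\1` has to match the exact text group 1 already captured.
Walking the string: at [0:7] match 'dvn,dvn', group 1 = 'dvn'; at [8:11] match 'p,p', group 1 = 'p'; at [12:21] match 'yss5,yss5', group 1 = 'yss5'; at [22:29] match '1un,1un', group 1 = '1un'.
With a single group, `findall` returns only what that group captured — 4 items.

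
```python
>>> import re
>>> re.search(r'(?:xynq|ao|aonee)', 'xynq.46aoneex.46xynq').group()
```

'xynq'

`re.search` tries every starting position until one works.
The match spans [0:4] → 'xynq'.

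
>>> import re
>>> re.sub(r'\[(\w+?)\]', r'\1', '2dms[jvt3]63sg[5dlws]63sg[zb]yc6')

Matches: at [4:10] → '[jvt3]'; at [14:21] → '[5dlws]'; at [25:29] → '[zb]'.
Each match is replaced using the text its own group 1 captured.

'2dmsjvt363sg5dlws63sgzbyc6'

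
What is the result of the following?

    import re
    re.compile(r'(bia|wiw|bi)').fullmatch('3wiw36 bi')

`re.fullmatch` is like wrapping the pattern in `^…$` (in single-line mode).
Here the pattern can't cover the whole string, so the call returns None.

None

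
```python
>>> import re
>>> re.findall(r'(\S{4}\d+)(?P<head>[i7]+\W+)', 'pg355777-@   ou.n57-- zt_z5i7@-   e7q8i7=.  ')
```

The pattern matches exactly 4 of a non-whitespace character, then one or more of a digit (captured); then one or more of one of [i7], then one or more of a non-word character (captured as 'head').
Matches: at [0:13] match 'pg355777-@   ', groups = ('pg35577', '7-@   '); at [13:22] match 'ou.n57-- ', groups = ('ou.n5', '7-- '); at [22:34] match 'zt_z5i7@-   ', groups = ('zt_z5', 'i7@-   ').
Multiple groups make `findall` return tuples — one 2-tuple for each match.

[('pg35577', '7-@   '), ('ou.n5', '7-- '), ('zt_z5', 'i7@-   ')]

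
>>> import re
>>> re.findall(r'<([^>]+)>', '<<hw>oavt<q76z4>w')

['<hw', 'q76z4']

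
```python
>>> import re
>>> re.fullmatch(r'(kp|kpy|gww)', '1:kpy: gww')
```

None

`re.fullmatch` requires the pattern to consume the entire string.
Here the string isn't matched end-to-end, so the call returns None.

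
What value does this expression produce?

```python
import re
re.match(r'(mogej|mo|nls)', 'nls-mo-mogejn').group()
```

'nls'

With `match`, the pattern is implicitly anchored at the beginning.
The match spans [0:3] → 'nls'.
Captured: group 1 = 'nls'.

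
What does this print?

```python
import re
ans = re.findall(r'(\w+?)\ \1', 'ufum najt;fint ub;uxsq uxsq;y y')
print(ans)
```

After group 1 captures some text, `\1` only succeeds where that same text appears again.
Matches: at [18:27] match 'uxsq uxsq', group 1 = 'uxsq'; at [28:31] match 'y y', group 1 = 'y'.
Because there's exactly one group, `findall` drops the full match and keeps group 1 from each hit.

['uxsq', 'y']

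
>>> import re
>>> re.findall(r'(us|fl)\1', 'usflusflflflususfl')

The backreference `\1` re-matches whatever the first group consumed, character for character.
With a single group, `findall` returns only what that group captured — 2 items.

['fl', 'us']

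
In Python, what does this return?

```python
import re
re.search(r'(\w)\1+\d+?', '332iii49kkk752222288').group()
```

'332'

`\1` has to match the exact text group 1 already captured.
The match spans [0:3] → '332'.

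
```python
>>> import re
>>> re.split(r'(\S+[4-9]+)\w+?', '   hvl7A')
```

Pattern: one or more of a non-whitespace character, then one or more of a character in [4-9] (captured); then one or more of a word character (lazy).
Matches to split on: at [3:8] → 'hvl7A'.
With a capturing group present, the delimiter's captured portion is kept in the result list.

['   ', 'hvl7', '']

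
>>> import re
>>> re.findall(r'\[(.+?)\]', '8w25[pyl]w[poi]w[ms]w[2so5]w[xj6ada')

['pyl', 'poi', 'ms', '2so5']

A non-greedy quantifier consumes as few characters as it can — just enough that the remainder of the pattern still matches from where it stops; whatever follows it matches normally.
Matches: at [4:9] match '[pyl]', group 1 = 'pyl'; at [10:15] match '[poi]', group 1 = 'poi'; at [16:20] match '[ms]', group 1 = 'ms'; at [21:27] match '[2so5]', group 1 = '2so5'.
`findall` collects group 1 from each match (4 total).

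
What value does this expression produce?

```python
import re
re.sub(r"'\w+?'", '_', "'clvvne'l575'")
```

`sub` substitutes '_' at each match site.

"_l575'"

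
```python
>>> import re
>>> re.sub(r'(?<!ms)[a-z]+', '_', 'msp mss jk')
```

The negative lookaround is zero-width — it rules out positions where the adjacent text would match, without consuming anything.
Matches: at [0:3] → 'msp'; at [4:7] → 'mss'; at [8:10] → 'jk'.
Each match is replaced by '_'.

'_ _ _'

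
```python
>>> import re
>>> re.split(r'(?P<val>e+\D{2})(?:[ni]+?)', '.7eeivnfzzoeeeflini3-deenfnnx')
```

The pattern matches one or more of a literal 'e', then exactly 2 of a non-digit (captured as 'val'); then one or more of one of [ni] (lazy) (non-capturing group).
Matches to split on: at [2:7] → 'eeivn'; at [11:17] → 'eeefli'; at [22:27] → 'eenfn'.
`re.split` interleaves the captured-group text with the surrounding fragments.

['.7', 'eeiv', 'fzzo', 'eeefl', 'ni3-d', 'eenf', 'nx']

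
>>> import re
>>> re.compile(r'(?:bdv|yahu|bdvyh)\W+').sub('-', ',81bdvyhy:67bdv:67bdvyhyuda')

',81bdvyhy:67-67bdvyhyuda'

Matches: at [12:16] → 'bdv:'.
Every occurrence is swapped for '-'.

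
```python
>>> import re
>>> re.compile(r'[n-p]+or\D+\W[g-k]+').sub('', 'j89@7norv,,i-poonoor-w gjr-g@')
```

'j89@7@'

This matches one or more of a character in [n-p], then the literal 'or'; then one or more of a non-digit, then a non-word character, then one or more of a character in [g-k].
Every occurrence is swapped for ''.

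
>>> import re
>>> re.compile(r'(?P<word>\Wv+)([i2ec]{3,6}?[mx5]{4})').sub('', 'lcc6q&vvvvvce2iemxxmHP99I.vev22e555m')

This matches a non-word character, then one or more of the literal 'v' (captured as 'word'); then 3 to 6 of one of [i2ec] (lazy), then exactly 4 of one of [mx5] (captured).
Matches: at [5:20] → '&vvvvvce2iemxxm'.
`sub` substitutes '' at each match site.

'lcc6qHP99I.vev22e555m'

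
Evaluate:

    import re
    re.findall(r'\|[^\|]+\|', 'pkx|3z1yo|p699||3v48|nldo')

['|3z1yo|', '|3v48|']

Since nothing is captured, `findall` lists the 2 matched substrings directly.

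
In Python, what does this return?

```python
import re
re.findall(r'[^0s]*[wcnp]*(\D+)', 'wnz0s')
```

['z', 's']

This matches zero or more of any character except [0s], then zero or more of one of [wcnp]; then one or more of a non-digit (captured).
Walking the string: at [0:3] match 'wnz', group 1 = 'z'; at [4:5] match 's', group 1 = 's'.
Because there's exactly one group, `findall` drops the full match and keeps group 1 from each hit.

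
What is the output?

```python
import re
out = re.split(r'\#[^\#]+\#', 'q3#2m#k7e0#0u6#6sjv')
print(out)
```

Matches to split on: at [2:6] → '#2m#'; at [10:15] → '#0u6#'.
Each match becomes a cut point; 3 segments remain.

['q3', 'k7e0', '6sjv']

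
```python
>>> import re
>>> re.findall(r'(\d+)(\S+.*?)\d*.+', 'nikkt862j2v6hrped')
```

[('862', 'j2v6hrpe')]

Pattern: one or more of a digit (captured); then one or more of a non-whitespace character, then zero or more of any character (lazy) (captured); then zero or more of a digit, then one or more of any character.
Matches: at [5:17] match '862j2v6hrped', groups = ('862', 'j2v6hrpe').
Multiple groups make `findall` return tuples — one 2-tuple for the one match.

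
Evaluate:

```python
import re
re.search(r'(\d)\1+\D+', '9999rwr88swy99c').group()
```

'9999rwr'

A backreference is literal: `\1` must see the identical characters the first group matched.
The match spans [0:7] → '9999rwr'.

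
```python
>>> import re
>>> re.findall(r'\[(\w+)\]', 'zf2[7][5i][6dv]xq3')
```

['7', '5i', '6dv']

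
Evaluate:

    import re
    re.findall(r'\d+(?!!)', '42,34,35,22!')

['42', '34', '35', '2']

The negative lookahead/lookbehind blocks any match where the forbidden context is present.
No capturing groups, so `findall` returns the 4 full match strings.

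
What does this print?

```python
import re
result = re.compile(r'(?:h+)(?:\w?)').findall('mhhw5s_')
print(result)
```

['hhw']

This matches one or more of a literal 'h' (non-capturing group); then optionally a word character (non-capturing group).
Matches: at [1:4] → 'hhw'.
`findall` yields the raw match text (1 of them) because the pattern has no groups.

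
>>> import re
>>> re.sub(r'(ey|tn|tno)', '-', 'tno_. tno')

'-o_. -o'

`|` is ordered: at each position the engine commits to the first alternative that works.
`sub` substitutes '-' at each match site.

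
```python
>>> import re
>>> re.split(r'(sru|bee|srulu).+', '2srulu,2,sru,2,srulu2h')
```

['2', 'sru', '']

Alternation tries branches left to right and keeps the first one that lets the overall match succeed at that position.
With a capturing group present, the delimiter's captured portion is kept in the result list.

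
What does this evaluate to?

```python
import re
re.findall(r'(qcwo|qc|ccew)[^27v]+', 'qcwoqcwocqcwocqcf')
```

The regex engine tests alternatives in the order written; an earlier branch that matches wins even if a later one would match more.
With a single group, `findall` returns only what that group captured — 1 item.

['qcwo']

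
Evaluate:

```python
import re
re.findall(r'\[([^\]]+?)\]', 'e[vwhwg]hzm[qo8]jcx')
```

With a single group, `findall` returns only what that group captured — 2 items.

['vwhwg', 'qo8']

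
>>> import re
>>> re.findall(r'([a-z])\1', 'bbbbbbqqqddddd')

['b', 'b', 'b', 'q', 'd', 'd']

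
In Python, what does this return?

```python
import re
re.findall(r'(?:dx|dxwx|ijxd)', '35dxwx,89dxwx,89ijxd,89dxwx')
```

Branches in `(...|...)` are attempted left-to-right; the first branch that allows the whole pattern to succeed is taken.
No capturing groups, so `findall` returns the 4 full match strings.

['dx', 'dx', 'ijxd', 'dx']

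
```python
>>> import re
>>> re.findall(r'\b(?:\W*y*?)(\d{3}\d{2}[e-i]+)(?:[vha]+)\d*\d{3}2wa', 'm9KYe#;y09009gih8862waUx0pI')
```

This matches a word boundary (`\b`, zero-width); then zero or more of a non-word character, then zero or more of the literal 'y' (lazy) (non-capturing group); then exactly 3 of a digit, then exactly 2 of a digit, then one or more of a character in [e-i] (captured); then one or more of one of [vha] (non-capturing group); then zero or more of a digit, then exactly 3 of a digit, then the literal '2wa'.
Because there's exactly one group, `findall` drops the full match and keeps group 1 from the one hit.

['09009gi']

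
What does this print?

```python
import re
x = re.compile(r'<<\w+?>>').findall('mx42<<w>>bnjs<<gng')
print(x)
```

['<<w>>']

Since nothing is captured, `findall` lists the 1 matched substring directly.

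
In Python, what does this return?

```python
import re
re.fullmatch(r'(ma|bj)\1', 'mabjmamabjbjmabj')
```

None

`\1` is not a pattern — it's the concrete string captured by group 1, re-applied verbatim.
`re.fullmatch` is like wrapping the pattern in `^…$` (in single-line mode).
Here the pattern can't cover the whole string, so the call returns None.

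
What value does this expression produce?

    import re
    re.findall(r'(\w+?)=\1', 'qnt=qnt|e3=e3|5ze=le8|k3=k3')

['qnt', 'e3', 'k3']

The backreference `\1` re-matches whatever the first group consumed, character for character.
Matches: at [0:7] match 'qnt=qnt', group 1 = 'qnt'; at [8:13] match 'e3=e3', group 1 = 'e3'; at [22:27] match 'k3=k3', group 1 = 'k3'.
`findall` collects group 1 from each match (3 total).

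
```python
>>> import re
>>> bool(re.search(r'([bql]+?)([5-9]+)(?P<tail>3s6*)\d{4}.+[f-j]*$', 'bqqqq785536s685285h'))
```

This matches one or more of one of [bql] (lazy) (captured); then one or more of a character in [5-9] (captured); then the literal '3s', then zero or more of the literal '6' (captured as 'tail'); then exactly 4 of a digit, then one or more of any character, then zero or more of a character in [f-j]; then anchored at the end.
`re.search` scans for the first position where the pattern succeeds.
Here no position works, so the call returns None, and `bool(None)` is False.

False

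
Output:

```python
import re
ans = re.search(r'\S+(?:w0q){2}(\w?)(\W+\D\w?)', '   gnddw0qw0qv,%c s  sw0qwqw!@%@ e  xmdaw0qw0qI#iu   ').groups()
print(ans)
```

('v', ',%c')

The match spans [3:17] → 'gnddw0qw0qv,%c'.
Captured: group 1 = 'v', group 2 = ',%c'.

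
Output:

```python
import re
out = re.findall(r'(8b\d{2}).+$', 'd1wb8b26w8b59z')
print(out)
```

['8b26']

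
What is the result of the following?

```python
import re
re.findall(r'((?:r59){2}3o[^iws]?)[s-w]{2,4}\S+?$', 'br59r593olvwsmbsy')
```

This matches the literal 'r59' repeated 2 times, then the literal '3o', then optionally any character except [iws] (captured); then 2 to 4 of a character in [s-w], then one or more of a non-whitespace character (lazy); then anchored at the end.
Walking the string: at [1:17] match 'r59r593olvwsmbsy', group 1 = 'r59r593ol'.
One capturing group, so `findall` returns just the captured substring from the one match — 1 in all.

['r59r593ol']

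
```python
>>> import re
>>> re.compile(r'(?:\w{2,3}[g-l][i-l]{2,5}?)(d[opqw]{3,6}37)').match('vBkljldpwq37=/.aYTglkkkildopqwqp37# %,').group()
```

'vBkljldpwq37'

The pattern matches 2 to 3 of a word character, then a character in [g-l], then 2 to 5 of a character in [i-l] (lazy) (non-capturing group); then the literal 'd', then 3 to 6 of one of [opqw], then the literal '37' (captured).
`re.match` won't scan ahead — the pattern has to work from the very first character.
The match spans [0:12] → 'vBkljldpwq37'.
Captured: group 1 = 'dpwq37'.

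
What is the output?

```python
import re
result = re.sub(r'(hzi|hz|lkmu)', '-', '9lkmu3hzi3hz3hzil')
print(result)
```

9-3-3-3-l

Alternation tries branches left to right and keeps the first one that lets the overall match succeed at that position.
Matches: at [1:5] → 'lkmu'; at [6:9] → 'hzi'; at [10:12] → 'hz'; at [13:16] → 'hzi'.
`sub` substitutes '-' at each match site.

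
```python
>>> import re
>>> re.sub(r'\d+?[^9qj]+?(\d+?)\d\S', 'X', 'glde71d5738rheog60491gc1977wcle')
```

This matches one or more of a digit (lazy), then one or more of any character except [9qj] (lazy); then one or more of a digit (lazy) (captured); then a digit, then a non-whitespace character.
A `+?`/`*?`/`{m,n}?` starts at its minimum and grows only as far as needed for what follows to match.
Matches: at [4:10] → '71d573'; at [10:19] → '8rheog604'; at [19:26] → '91gc197'.
Every occurrence is swapped for 'X'.

'gldeXXX7wcle'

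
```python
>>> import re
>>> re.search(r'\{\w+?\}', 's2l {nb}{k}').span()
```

(4, 8)

`re.search` tries every starting position until one works.
The match spans [4:8] → '{nb}'.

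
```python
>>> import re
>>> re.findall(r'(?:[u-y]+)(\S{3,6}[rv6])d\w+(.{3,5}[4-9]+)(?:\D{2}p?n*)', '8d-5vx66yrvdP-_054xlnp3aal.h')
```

Pattern: one or more of a character in [u-y] (non-capturing group); then 3 to 6 of a non-whitespace character, then one of [rv6] (captured); then a literal 'd', then one or more of a word character; then 3 to 5 of any character, then one or more of a character in [4-9] (captured); then exactly 2 of a non-digit, then optionally a literal 'p', then zero or more of the literal 'n' (non-capturing group).
Multiple groups make `findall` return tuples — one 2-tuple for the one match.

[('66yrv', '-_054')]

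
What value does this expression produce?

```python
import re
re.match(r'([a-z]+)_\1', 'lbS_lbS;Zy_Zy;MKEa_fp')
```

None

A backreference is literal: `\1` must see the identical characters the first group matched.
With `match`, the pattern is implicitly anchored at the beginning.
Here the string doesn't start with a match, so the call returns None.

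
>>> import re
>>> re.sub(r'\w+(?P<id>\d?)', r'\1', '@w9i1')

Pattern: one or more of a word character; then optionally a digit (captured as 'id').
`\1` in the replacement pulls in group 1's text for each match.

'@'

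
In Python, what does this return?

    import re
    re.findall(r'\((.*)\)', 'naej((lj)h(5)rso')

Because there's exactly one group, `findall` drops the full match and keeps group 1 from the one hit.

['(lj)h(5']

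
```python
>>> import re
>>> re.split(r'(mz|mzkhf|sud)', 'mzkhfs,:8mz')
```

`|` is ordered: at each position the engine commits to the first alternative that works.
With a capturing group present, the delimiter's captured portion is kept in the result list.

['', 'mz', 'khfs,:8', 'mz', '']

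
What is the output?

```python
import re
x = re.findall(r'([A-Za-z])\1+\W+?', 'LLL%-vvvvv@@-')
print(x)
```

['L', 'v']

`\1` has to match the exact text group 1 already captured.
Matches: at [0:4] match 'LLL%', group 1 = 'L'; at [5:11] match 'vvvvv@', group 1 = 'v'.
One capturing group, so `findall` returns just the captured substring from each match — 2 in all.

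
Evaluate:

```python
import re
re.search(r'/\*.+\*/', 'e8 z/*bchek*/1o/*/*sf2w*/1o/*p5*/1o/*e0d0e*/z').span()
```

The match spans [4:44] → '/*bchek*/1o/*/*sf2w*/1o/*p5*/1o/*e0d0e*/'.

(4, 44)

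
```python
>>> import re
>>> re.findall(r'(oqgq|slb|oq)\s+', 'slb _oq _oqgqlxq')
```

['slb', 'oq']

`findall` collects group 1 from each match (2 total).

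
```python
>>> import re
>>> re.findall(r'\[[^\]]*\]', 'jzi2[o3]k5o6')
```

With no groups in the pattern, `findall` gives back each whole match — 1 here.

['[o3]']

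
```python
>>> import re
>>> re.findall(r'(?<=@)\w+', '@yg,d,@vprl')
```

['yg', 'vprl']

Because the assertion is zero-width, the text it checks is not consumed and won't appear in the result.
Matches: at [1:3] → 'yg'; at [7:11] → 'vprl'.
No capturing groups, so `findall` returns the 2 full match strings.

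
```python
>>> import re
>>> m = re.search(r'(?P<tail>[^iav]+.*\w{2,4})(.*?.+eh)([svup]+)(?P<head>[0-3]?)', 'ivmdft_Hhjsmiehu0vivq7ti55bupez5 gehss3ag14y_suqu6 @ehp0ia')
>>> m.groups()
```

('mdft_Hhjsmiehu0vivq7ti55bupez5 gehss3ag14y_suqu6', ' @eh', 'p', '0')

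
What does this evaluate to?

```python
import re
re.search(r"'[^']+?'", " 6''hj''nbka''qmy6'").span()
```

(3, 7)

`re.search` scans for the first position where the pattern succeeds.
The match spans [3:7] → "'hj'".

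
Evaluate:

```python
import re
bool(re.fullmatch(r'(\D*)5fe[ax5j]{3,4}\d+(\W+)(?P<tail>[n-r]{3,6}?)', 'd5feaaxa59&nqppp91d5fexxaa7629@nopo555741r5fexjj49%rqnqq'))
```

False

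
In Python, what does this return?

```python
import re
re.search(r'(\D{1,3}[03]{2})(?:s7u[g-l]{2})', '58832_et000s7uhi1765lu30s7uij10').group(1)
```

'lu30'

The match spans [20:29] → 'lu30s7uij'.
Captured: group 1 = 'lu30'.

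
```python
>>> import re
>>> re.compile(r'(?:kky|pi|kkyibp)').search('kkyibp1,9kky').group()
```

'kky'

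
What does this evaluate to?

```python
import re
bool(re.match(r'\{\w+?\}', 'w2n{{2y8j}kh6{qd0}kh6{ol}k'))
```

`re.match` only tries the pattern at the start of the string.
Here position 0 doesn't satisfy it, so the call returns None, and `bool(None)` is False.

False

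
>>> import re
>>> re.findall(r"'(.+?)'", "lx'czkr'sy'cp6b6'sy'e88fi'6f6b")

Scanning left to right: at [2:8] match "'czkr'", group 1 = 'czkr'; at [10:17] match "'cp6b6'", group 1 = 'cp6b6'; at [19:26] match "'e88fi'", group 1 = 'e88fi'.
`findall` collects group 1 from each match (3 total).

['czkr', 'cp6b6', 'e88fi']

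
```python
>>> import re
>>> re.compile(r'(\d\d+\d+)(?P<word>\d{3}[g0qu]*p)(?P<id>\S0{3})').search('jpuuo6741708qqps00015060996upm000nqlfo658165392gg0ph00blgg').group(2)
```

This matches a digit, then one or more of a digit, then one or more of a digit (captured); then exactly 3 of a digit, then zero or more of one of [g0qu], then the literal 'p' (captured as 'word'); then a non-whitespace character, then exactly 3 of the literal '0' (captured as 'id').
`re.search` scans for the first position where the pattern succeeds.
The match spans [5:19] → '6741708qqps000'.
Captured: group 1 = '6741', group 2 = '708qqp', group 3 = 's000'.

'708qqp'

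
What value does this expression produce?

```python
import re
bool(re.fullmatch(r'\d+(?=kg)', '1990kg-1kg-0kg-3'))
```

The lookaround is zero-width — it requires the adjacent text to match without consuming it, so the asserted text isn't part of the match.
`re.fullmatch` is like wrapping the pattern in `^…$` (in single-line mode).
Here there's no way to consume every character, so the call returns None, and `bool(None)` is False.

False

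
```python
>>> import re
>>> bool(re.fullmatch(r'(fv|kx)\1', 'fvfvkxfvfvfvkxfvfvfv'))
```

False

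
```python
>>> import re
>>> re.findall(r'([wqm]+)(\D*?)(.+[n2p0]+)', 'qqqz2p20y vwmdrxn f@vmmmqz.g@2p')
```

[('qqq', '', 'z2p20y vwmdrxn f@vmmmqz.g@2p')]

This matches one or more of one of [wqm] (captured); then zero or more of a non-digit (lazy) (captured); then one or more of any character, then one or more of one of [n2p0] (captured).
A non-greedy quantifier consumes as few characters as it can — just enough that the remainder of the pattern still matches from where it stops; whatever follows it matches normally.
Scanning left to right: at [0:31] match 'qqqz2p20y vwmdrxn f@vmmmqz.g@2p', groups = ('qqq', '', 'z2p20y vwmdrxn f@vmmmqz.g@2p').
`findall` packs the 3 group values into a tuple for every match.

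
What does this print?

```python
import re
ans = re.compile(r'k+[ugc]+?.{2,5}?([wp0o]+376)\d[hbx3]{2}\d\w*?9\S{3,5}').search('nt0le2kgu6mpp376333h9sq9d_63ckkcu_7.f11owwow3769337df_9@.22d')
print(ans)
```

Here no position works, so the call returns None.

None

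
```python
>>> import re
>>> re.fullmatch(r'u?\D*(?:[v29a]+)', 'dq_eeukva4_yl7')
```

This matches optionally a literal 'u', then zero or more of a non-digit; then one or more of one of [v29a] (non-capturing group).
`fullmatch` succeeds only if the pattern covers the string from start to end.
Here there's no way to consume every character, so the call returns None.

None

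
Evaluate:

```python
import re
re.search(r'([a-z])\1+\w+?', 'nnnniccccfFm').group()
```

After group 1 captures some text, `\1` only succeeds where that same text appears again.
`re.search` tries every starting position until one works.
The match spans [0:5] → 'nnnni'.
Captured: group 1 = 'n'.

'nnnni'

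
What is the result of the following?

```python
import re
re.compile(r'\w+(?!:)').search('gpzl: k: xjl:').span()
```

(0, 3)

A negative assertion filters positions out without eating any characters.
Unlike `match`, `search` isn't anchored — it looks for the pattern anywhere in the string.
The match spans [0:3] → 'gpz'.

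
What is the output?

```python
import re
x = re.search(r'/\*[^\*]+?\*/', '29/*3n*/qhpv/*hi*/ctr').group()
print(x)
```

The match spans [2:8] → '/*3n*/'.

/*3n*/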